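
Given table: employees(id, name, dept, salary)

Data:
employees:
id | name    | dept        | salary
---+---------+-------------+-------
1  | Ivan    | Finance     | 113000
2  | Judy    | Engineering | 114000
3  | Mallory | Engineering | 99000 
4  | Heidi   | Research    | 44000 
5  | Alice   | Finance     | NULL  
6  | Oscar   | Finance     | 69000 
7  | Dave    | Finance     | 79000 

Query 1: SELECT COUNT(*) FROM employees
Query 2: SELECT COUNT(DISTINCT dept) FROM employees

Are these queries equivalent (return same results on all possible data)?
No, not equivalent

Query 1 returns: [(7,)]
Query 2 returns: [(3,)]

Reason: COUNT(*) counts rows, COUNT(DISTINCT dept) counts unique depts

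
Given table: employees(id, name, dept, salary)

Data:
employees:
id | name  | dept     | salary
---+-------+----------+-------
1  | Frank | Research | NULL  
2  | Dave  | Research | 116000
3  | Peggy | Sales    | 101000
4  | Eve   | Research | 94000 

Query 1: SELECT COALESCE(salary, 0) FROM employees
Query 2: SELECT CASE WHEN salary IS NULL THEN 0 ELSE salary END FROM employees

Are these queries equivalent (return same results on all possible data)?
Yes, equivalent

Both queries return: [(0,), (94000,), (101000,), (116000,)]

Reason: COALESCE vs CASE for NULL handling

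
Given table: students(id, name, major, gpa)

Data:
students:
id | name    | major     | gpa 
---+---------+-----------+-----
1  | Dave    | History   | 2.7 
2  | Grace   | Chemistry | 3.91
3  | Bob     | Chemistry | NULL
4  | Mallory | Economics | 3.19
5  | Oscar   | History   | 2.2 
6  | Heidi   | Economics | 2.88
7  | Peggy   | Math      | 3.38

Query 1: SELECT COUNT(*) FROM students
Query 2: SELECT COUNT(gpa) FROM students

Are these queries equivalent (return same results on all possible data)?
No, not equivalent

Query 1 returns: [(7,)]
Query 2 returns: [(6,)]

Reason: COUNT(*) includes NULLs, COUNT(column) excludes them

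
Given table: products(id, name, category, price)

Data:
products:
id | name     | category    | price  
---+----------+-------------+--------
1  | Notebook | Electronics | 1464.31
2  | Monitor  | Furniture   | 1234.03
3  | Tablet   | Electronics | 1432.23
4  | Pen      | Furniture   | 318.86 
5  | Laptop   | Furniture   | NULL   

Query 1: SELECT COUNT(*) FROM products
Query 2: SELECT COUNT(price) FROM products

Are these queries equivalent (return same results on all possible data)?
No, not equivalent

Query 1 returns: [(5,)]
Query 2 returns: [(4,)]

Reason: COUNT(*) includes NULLs, COUNT(column) excludes them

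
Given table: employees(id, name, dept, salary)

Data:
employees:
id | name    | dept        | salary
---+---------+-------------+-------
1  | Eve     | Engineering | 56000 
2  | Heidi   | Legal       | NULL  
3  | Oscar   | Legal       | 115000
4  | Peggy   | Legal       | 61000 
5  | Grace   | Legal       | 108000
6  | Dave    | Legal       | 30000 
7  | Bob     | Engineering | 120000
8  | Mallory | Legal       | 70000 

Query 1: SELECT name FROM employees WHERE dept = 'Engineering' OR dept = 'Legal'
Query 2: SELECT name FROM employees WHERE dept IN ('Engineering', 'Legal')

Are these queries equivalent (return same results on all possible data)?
Yes, equivalent

Both queries return: [('Bob',), ('Dave',), ('Eve',), ('Grace',), ('Heidi',), ('Mallory',), ('Oscar',), ('Peggy',)]

Reason: OR vs IN are equivalent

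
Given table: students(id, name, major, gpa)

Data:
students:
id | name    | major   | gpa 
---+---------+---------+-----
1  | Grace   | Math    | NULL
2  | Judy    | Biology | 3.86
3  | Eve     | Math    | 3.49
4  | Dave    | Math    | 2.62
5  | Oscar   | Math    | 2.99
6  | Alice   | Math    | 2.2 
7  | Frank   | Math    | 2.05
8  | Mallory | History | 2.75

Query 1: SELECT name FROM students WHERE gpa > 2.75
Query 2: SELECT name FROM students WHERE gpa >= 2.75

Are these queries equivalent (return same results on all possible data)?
No, not equivalent

Query 1 returns: [('Judy',), ('Eve',), ('Oscar',)]
Query 2 returns: [('Judy',), ('Eve',), ('Oscar',), ('Mallory',)]

Reason: > vs >= gives different results when gpa = 2.75 exists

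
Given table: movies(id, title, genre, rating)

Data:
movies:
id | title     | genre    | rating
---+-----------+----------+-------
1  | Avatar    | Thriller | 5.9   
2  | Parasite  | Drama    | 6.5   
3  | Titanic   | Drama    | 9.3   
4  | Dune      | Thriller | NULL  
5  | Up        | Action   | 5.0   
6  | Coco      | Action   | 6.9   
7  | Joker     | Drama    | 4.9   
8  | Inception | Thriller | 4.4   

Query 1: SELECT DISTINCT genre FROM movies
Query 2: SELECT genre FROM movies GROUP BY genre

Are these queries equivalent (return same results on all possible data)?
Yes, equivalent

Both queries return: [('Action',), ('Drama',), ('Thriller',)]

Reason: Both get unique genres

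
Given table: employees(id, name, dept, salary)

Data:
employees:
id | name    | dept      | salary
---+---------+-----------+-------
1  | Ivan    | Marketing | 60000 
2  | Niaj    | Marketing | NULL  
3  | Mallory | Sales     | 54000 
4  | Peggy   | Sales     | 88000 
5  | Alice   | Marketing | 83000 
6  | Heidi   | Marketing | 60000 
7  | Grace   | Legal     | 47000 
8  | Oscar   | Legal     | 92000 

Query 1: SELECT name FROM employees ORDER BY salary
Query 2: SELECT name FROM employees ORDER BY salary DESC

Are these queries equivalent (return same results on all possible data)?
No, not equivalent

Query 1 returns: [('Niaj',), ('Grace',), ('Mallory',), ('Ivan',), ('Heidi',), ('Alice',), ('Peggy',), ('Oscar',)]
Query 2 returns: [('Oscar',), ('Peggy',), ('Alice',), ('Ivan',), ('Heidi',), ('Mallory',), ('Grace',), ('Niaj',)]

Reason: ASC vs DESC gives opposite ordering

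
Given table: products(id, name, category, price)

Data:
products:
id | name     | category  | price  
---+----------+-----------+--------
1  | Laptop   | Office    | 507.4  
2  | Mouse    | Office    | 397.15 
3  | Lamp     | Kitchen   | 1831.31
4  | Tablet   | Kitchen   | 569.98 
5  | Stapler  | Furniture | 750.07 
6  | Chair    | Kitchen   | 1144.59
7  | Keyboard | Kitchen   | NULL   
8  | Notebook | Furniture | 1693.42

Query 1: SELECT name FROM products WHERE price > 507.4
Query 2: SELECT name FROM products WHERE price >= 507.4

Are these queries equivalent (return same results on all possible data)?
No, not equivalent

Query 1 returns: [('Lamp',), ('Tablet',), ('Stapler',), ('Chair',), ('Notebook',)]
Query 2 returns: [('Laptop',), ('Lamp',), ('Tablet',), ('Stapler',), ('Chair',), ('Notebook',)]

Reason: > vs >= gives different results when price = 507.4 exists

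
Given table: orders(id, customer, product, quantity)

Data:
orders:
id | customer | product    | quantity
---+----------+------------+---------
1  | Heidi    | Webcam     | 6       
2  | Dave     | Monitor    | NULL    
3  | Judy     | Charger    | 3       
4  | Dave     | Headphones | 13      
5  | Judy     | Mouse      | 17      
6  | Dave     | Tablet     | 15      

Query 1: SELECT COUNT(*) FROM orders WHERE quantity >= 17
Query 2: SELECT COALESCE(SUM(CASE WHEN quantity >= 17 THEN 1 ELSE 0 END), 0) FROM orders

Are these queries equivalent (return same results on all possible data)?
Yes, equivalent

Both queries return: [(1,)]

Reason: COUNT with WHERE vs conditional SUM (COALESCE handles empty-table NULL)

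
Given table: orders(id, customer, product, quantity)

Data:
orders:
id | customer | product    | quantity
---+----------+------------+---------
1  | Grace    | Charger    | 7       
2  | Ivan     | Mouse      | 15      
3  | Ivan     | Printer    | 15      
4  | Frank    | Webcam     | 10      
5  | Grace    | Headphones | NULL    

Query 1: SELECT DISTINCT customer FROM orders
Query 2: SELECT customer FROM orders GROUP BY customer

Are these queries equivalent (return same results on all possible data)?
Yes, equivalent

Both queries return: [('Frank',), ('Grace',), ('Ivan',)]

Reason: Both get unique customers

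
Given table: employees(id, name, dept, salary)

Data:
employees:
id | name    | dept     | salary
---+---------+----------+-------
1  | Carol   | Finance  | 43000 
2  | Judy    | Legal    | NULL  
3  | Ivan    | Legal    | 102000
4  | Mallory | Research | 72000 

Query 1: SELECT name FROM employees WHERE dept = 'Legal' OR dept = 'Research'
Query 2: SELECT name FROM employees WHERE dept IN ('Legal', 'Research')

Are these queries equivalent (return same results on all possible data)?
Yes, equivalent

Both queries return: [('Ivan',), ('Judy',), ('Mallory',)]

Reason: OR vs IN are equivalent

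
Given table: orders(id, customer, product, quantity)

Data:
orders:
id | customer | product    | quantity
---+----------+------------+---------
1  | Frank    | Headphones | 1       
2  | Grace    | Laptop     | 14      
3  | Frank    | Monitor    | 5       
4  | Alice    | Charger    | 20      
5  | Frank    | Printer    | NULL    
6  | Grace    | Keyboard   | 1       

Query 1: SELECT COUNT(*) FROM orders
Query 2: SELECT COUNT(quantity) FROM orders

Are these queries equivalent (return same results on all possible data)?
No, not equivalent

Query 1 returns: [(6,)]
Query 2 returns: [(5,)]

Reason: COUNT(*) includes NULLs, COUNT(column) excludes them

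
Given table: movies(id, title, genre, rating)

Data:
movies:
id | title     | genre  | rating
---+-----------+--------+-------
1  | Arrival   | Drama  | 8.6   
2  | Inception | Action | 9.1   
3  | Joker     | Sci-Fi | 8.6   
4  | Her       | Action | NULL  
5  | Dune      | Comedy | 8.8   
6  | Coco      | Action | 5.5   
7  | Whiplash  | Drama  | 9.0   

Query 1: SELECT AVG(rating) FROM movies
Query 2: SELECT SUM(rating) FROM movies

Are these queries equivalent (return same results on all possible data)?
No, not equivalent

Query 1 returns: [(8.266666666666667,)]
Query 2 returns: [(49.6,)]

Reason: AVG vs SUM give different aggregate values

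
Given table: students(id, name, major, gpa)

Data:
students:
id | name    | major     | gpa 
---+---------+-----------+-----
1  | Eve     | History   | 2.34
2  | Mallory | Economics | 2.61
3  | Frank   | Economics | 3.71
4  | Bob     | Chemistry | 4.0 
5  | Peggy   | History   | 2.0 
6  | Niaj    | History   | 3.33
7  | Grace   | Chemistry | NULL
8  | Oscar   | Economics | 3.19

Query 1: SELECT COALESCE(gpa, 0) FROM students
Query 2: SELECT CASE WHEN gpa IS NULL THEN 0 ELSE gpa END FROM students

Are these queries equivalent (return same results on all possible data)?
Yes, equivalent

Both queries return: [(0,), (2.0,), (2.34,), (2.61,), (3.19,), (3.33,), (3.71,), (4.0,)]

Reason: COALESCE vs CASE for NULL handling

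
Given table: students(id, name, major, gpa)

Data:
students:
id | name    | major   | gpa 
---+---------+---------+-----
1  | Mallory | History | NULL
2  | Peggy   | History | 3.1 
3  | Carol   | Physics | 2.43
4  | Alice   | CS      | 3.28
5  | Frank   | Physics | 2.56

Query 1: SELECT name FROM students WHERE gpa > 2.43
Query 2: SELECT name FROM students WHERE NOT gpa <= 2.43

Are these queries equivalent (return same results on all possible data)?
Yes, equivalent

Both queries return: [('Alice',), ('Frank',), ('Peggy',)]

Reason: Both filter gpa > 2.43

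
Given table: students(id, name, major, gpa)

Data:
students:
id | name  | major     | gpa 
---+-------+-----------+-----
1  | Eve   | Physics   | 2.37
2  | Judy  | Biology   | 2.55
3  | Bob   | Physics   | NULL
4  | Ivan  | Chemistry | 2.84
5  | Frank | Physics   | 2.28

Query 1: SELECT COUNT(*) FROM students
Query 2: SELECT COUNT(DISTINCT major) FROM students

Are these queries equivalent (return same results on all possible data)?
No, not equivalent

Query 1 returns: [(5,)]
Query 2 returns: [(3,)]

Reason: COUNT(*) counts rows, COUNT(DISTINCT major) counts unique majors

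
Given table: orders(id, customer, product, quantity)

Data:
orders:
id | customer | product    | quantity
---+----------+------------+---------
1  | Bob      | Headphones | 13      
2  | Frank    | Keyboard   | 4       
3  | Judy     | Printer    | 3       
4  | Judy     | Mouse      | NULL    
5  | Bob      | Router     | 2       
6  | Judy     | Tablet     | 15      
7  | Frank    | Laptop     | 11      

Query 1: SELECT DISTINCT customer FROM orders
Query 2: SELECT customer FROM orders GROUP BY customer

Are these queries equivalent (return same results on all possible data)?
Yes, equivalent

Both queries return: [('Bob',), ('Frank',), ('Judy',)]

Reason: Both get unique customers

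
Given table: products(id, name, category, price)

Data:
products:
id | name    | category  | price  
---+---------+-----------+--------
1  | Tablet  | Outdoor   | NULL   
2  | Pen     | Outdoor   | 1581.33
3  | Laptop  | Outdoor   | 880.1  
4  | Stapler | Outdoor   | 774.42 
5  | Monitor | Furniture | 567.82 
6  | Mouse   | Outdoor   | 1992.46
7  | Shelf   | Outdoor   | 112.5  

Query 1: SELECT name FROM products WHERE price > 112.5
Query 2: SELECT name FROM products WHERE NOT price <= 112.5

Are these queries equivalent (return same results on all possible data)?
Yes, equivalent

Both queries return: [('Laptop',), ('Monitor',), ('Mouse',), ('Pen',), ('Stapler',)]

Reason: Both filter price > 112.5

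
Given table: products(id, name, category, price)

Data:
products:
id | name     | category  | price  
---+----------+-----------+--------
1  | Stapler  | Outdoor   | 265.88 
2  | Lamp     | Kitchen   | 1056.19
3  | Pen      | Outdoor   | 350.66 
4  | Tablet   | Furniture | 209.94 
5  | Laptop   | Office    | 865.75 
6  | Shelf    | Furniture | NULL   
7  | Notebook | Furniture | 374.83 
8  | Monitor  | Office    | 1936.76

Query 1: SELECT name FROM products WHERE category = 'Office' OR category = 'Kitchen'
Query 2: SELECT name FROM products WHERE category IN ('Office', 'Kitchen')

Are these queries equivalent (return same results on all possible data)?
Yes, equivalent

Both queries return: [('Lamp',), ('Laptop',), ('Monitor',)]

Reason: OR vs IN are equivalent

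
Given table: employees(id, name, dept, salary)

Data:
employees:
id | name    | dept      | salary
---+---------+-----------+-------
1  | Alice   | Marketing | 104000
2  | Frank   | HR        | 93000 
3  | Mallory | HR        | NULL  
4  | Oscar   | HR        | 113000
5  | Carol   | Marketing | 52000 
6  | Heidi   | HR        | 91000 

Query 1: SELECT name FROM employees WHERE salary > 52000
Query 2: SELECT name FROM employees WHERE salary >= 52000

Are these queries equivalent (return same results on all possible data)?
No, not equivalent

Query 1 returns: [('Alice',), ('Frank',), ('Oscar',), ('Heidi',)]
Query 2 returns: [('Alice',), ('Frank',), ('Oscar',), ('Carol',), ('Heidi',)]

Reason: > vs >= gives different results when salary = 52000 exists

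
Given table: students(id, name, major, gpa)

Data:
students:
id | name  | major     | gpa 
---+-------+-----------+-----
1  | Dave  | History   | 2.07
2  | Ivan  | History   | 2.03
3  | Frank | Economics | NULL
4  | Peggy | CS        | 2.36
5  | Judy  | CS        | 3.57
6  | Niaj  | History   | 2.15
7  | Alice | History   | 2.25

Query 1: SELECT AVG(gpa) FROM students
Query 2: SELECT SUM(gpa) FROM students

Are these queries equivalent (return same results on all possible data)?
No, not equivalent

Query 1 returns: [(2.405,)]
Query 2 returns: [(14.43,)]

Reason: AVG vs SUM give different aggregate values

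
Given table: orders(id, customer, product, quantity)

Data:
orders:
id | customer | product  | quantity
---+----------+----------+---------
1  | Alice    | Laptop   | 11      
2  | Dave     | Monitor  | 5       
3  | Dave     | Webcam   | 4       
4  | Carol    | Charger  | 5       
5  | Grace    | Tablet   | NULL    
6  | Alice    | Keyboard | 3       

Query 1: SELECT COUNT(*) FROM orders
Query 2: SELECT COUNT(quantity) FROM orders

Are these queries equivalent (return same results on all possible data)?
No, not equivalent

Query 1 returns: [(6,)]
Query 2 returns: [(5,)]

Reason: COUNT(*) includes NULLs, COUNT(column) excludes them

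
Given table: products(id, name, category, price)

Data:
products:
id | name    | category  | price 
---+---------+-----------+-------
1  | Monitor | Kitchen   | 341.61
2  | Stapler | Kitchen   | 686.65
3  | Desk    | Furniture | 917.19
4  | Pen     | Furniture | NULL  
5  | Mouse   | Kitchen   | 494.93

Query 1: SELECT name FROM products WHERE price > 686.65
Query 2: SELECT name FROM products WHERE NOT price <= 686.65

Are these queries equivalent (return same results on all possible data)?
Yes, equivalent

Both queries return: [('Desk',)]

Reason: Both filter price > 686.65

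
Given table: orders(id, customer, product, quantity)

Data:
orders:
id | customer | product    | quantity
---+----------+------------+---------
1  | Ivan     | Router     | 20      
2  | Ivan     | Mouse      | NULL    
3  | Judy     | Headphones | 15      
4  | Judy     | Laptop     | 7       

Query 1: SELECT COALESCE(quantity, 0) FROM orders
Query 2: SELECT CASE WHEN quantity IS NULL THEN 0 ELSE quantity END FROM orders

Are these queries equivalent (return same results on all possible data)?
Yes, equivalent

Both queries return: [(0,), (7,), (15,), (20,)]

Reason: COALESCE vs CASE for NULL handling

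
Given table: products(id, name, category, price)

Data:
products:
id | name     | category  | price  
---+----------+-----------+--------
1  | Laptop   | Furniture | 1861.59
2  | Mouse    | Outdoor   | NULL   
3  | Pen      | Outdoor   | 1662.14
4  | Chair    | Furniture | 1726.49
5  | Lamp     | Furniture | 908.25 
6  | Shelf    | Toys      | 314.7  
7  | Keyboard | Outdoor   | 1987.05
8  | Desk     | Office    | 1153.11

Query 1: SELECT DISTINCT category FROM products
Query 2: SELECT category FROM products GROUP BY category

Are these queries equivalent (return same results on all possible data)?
Yes, equivalent

Both queries return: [('Furniture',), ('Office',), ('Outdoor',), ('Toys',)]

Reason: Both get unique categorys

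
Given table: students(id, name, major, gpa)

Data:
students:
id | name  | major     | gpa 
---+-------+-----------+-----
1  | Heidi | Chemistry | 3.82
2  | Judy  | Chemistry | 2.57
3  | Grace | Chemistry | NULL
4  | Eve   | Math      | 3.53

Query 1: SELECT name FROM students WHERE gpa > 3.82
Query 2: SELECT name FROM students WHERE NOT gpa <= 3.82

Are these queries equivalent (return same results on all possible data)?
Yes, equivalent

Both queries return: []

Reason: Both filter gpa > 3.82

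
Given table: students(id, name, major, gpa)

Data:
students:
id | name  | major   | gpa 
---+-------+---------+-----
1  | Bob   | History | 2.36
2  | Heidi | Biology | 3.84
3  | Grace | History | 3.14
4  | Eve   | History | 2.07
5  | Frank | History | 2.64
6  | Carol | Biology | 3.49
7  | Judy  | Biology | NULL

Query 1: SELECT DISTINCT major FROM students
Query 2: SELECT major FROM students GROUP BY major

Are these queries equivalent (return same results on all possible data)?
Yes, equivalent

Both queries return: [('Biology',), ('History',)]

Reason: Both get unique majors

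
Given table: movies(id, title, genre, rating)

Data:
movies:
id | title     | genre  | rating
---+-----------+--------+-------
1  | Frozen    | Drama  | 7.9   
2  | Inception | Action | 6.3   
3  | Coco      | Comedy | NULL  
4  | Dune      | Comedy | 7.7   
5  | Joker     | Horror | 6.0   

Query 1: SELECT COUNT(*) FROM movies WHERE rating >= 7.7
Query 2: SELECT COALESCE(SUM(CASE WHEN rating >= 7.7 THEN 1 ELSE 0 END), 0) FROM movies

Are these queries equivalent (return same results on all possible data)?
Yes, equivalent

Both queries return: [(2,)]

Reason: COUNT with WHERE vs conditional SUM (COALESCE handles empty-table NULL)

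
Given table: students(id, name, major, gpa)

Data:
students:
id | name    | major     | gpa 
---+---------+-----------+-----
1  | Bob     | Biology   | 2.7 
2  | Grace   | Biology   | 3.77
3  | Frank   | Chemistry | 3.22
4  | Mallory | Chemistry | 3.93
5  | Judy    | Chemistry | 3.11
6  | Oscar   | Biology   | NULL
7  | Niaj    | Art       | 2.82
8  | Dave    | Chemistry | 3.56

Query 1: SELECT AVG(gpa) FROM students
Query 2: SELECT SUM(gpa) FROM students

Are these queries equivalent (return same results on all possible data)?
No, not equivalent

Query 1 returns: [(3.301428571428571,)]
Query 2 returns: [(23.11,)]

Reason: AVG vs SUM give different aggregate values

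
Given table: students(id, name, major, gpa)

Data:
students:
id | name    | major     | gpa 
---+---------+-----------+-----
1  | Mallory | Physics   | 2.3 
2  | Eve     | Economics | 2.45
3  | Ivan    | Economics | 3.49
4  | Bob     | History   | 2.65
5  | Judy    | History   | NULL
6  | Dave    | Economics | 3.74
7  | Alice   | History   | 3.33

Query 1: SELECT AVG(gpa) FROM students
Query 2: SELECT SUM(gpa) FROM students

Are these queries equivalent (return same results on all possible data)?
No, not equivalent

Query 1 returns: [(2.9933333333333336,)]
Query 2 returns: [(17.96,)]

Reason: AVG vs SUM give different aggregate values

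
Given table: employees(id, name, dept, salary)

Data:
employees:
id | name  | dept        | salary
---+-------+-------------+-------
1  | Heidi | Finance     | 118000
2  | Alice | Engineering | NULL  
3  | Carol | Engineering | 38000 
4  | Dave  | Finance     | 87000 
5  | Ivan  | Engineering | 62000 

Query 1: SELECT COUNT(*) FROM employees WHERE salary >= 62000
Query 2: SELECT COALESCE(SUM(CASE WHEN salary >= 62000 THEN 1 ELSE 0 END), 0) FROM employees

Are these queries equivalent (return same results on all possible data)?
Yes, equivalent

Both queries return: [(3,)]

Reason: COUNT with WHERE vs conditional SUM (COALESCE handles empty-table NULL)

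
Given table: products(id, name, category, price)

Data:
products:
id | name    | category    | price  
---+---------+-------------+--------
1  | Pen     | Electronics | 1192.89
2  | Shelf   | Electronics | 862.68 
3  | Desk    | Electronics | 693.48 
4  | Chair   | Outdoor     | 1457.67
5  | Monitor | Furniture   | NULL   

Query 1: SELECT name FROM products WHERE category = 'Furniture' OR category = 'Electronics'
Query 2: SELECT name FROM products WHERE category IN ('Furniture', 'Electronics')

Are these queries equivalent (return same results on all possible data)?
Yes, equivalent

Both queries return: [('Desk',), ('Monitor',), ('Pen',), ('Shelf',)]

Reason: OR vs IN are equivalent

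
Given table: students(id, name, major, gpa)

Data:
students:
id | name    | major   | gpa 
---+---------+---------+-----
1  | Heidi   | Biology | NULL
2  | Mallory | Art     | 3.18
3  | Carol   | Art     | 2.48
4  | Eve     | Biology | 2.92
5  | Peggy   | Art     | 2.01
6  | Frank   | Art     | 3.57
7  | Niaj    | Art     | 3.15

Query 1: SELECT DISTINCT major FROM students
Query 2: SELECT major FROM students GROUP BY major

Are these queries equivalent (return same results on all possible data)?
Yes, equivalent

Both queries return: [('Art',), ('Biology',)]

Reason: Both get unique majors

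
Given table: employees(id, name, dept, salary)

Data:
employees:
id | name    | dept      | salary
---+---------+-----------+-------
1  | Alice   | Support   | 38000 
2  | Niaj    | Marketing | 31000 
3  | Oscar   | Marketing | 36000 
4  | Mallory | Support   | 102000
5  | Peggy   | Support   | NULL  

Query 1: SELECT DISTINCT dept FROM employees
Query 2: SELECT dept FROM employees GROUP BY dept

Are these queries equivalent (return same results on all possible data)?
Yes, equivalent

Both queries return: [('Marketing',), ('Support',)]

Reason: Both get unique depts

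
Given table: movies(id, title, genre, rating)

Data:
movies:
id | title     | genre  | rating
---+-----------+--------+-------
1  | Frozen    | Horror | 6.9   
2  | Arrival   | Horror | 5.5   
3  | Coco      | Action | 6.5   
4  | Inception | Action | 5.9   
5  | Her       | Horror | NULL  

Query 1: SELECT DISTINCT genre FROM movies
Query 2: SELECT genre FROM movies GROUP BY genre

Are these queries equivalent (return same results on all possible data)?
Yes, equivalent

Both queries return: [('Action',), ('Horror',)]

Reason: Both get unique genres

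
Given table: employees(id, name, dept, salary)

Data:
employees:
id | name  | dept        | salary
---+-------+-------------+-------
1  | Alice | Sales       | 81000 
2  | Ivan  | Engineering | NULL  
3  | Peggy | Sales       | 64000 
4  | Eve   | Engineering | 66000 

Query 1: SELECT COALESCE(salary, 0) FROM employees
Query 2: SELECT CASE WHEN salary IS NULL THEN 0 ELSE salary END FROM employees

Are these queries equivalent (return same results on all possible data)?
Yes, equivalent

Both queries return: [(0,), (64000,), (66000,), (81000,)]

Reason: COALESCE vs CASE for NULL handling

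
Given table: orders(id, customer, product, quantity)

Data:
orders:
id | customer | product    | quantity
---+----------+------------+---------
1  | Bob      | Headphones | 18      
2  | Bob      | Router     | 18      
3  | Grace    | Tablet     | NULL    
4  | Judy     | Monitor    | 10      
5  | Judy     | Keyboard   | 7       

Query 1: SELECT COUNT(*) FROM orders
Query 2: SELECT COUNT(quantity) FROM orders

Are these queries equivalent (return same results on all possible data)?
No, not equivalent

Query 1 returns: [(5,)]
Query 2 returns: [(4,)]

Reason: COUNT(*) includes NULLs, COUNT(column) excludes them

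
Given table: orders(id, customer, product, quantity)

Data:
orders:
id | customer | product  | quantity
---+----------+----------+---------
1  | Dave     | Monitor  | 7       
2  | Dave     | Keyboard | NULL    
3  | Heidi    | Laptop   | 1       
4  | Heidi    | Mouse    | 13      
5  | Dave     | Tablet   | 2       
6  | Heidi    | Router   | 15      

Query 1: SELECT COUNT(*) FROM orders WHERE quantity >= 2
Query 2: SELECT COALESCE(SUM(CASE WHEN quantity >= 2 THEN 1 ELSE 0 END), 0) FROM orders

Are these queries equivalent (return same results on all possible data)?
Yes, equivalent

Both queries return: [(4,)]

Reason: COUNT with WHERE vs conditional SUM (COALESCE handles empty-table NULL)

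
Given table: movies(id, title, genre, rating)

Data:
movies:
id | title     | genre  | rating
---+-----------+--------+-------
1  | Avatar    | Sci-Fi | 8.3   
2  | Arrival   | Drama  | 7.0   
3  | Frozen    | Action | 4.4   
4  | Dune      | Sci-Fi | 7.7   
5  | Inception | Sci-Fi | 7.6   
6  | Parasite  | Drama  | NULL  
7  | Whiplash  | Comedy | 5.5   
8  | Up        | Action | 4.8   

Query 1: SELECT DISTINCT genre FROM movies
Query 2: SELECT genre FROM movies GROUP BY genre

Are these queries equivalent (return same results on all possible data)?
Yes, equivalent

Both queries return: [('Action',), ('Comedy',), ('Drama',), ('Sci-Fi',)]

Reason: Both get unique genres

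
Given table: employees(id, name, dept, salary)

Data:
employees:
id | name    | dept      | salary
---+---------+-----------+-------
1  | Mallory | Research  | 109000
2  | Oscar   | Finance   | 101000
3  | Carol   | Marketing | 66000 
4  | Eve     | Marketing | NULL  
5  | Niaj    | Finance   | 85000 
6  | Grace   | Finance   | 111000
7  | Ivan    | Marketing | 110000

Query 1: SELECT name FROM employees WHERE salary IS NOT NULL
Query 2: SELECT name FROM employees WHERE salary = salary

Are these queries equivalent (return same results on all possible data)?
Yes, equivalent

Both queries return: [('Carol',), ('Grace',), ('Ivan',), ('Mallory',), ('Niaj',), ('Oscar',)]

Reason: IS NOT NULL vs self-equality (both exclude NULLs)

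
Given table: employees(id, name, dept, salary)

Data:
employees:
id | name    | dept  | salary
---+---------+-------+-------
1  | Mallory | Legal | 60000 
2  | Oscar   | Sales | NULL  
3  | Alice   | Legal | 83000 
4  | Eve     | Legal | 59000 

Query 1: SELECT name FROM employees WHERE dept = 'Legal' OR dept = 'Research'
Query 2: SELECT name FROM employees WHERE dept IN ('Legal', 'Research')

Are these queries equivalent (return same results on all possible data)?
Yes, equivalent

Both queries return: [('Alice',), ('Eve',), ('Mallory',)]

Reason: OR vs IN are equivalent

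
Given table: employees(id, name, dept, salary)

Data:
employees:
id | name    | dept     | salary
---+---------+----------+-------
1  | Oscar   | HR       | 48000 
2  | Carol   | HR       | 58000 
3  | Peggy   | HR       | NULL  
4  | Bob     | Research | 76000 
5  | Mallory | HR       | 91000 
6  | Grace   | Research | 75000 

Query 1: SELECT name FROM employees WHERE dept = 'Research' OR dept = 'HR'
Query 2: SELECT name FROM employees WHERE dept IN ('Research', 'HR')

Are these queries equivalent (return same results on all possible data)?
Yes, equivalent

Both queries return: [('Bob',), ('Carol',), ('Grace',), ('Mallory',), ('Oscar',), ('Peggy',)]

Reason: OR vs IN are equivalent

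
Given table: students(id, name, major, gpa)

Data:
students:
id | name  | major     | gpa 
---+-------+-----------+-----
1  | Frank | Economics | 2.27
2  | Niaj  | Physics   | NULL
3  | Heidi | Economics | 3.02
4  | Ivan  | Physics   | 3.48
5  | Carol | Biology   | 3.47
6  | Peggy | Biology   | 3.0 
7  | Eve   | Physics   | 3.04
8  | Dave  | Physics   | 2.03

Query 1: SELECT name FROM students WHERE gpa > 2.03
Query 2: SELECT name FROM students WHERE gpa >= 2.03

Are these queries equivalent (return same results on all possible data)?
No, not equivalent

Query 1 returns: [('Frank',), ('Heidi',), ('Ivan',), ('Carol',), ('Peggy',), ('Eve',)]
Query 2 returns: [('Frank',), ('Heidi',), ('Ivan',), ('Carol',), ('Peggy',), ('Eve',), ('Dave',)]

Reason: > vs >= gives different results when gpa = 2.03 exists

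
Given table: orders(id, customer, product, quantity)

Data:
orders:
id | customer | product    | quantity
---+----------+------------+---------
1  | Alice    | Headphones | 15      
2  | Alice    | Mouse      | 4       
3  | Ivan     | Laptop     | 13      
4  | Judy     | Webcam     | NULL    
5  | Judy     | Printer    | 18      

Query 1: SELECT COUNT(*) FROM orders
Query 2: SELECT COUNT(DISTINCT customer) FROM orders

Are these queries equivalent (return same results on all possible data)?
No, not equivalent

Query 1 returns: [(5,)]
Query 2 returns: [(3,)]

Reason: COUNT(*) counts rows, COUNT(DISTINCT customer) counts unique customers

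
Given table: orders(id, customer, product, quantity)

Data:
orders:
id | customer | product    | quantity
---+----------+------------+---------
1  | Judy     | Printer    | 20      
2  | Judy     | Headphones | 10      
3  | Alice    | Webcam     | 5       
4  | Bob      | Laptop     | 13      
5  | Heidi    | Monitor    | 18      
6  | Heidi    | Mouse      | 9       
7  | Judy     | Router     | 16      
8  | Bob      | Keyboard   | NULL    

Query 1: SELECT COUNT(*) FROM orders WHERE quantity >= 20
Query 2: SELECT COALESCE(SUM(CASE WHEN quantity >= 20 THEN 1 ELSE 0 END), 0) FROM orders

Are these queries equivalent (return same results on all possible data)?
Yes, equivalent

Both queries return: [(1,)]

Reason: COUNT with WHERE vs conditional SUM (COALESCE handles empty-table NULL)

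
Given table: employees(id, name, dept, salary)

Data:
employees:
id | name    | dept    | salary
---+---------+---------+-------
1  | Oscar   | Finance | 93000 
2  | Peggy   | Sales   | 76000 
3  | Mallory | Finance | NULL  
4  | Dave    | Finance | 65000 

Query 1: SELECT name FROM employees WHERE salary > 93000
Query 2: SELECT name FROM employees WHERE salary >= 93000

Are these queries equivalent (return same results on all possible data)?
No, not equivalent

Query 1 returns: []
Query 2 returns: [('Oscar',)]

Reason: > vs >= gives different results when salary = 93000 exists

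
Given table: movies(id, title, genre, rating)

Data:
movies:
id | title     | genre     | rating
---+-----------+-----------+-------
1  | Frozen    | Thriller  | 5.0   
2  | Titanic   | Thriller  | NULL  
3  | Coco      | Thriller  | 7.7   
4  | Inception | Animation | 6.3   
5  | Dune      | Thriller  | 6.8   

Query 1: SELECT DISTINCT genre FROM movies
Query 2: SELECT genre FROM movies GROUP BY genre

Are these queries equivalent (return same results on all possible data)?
Yes, equivalent

Both queries return: [('Animation',), ('Thriller',)]

Reason: Both get unique genres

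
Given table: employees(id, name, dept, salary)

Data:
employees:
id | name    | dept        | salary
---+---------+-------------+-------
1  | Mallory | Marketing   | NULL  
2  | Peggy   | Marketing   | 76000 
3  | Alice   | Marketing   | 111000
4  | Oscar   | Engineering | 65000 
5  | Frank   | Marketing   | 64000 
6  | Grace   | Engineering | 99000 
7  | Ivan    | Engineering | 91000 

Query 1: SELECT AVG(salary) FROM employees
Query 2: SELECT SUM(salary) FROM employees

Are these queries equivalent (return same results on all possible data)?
No, not equivalent

Query 1 returns: [(84333.33333333333,)]
Query 2 returns: [(506000,)]

Reason: AVG vs SUM give different aggregate values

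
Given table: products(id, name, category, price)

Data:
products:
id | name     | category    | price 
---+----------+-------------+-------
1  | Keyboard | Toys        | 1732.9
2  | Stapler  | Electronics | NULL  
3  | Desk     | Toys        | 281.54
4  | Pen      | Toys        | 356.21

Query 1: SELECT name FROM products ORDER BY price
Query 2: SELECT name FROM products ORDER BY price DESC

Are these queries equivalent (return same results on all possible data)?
No, not equivalent

Query 1 returns: [('Stapler',), ('Desk',), ('Pen',), ('Keyboard',)]
Query 2 returns: [('Keyboard',), ('Pen',), ('Desk',), ('Stapler',)]

Reason: ASC vs DESC gives opposite ordering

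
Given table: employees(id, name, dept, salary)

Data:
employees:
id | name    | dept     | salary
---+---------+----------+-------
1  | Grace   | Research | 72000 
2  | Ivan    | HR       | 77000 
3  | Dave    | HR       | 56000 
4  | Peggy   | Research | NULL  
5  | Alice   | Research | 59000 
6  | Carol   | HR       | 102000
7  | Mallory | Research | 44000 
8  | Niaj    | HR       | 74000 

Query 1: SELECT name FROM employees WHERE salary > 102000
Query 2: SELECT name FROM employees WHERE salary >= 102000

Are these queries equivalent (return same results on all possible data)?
No, not equivalent

Query 1 returns: []
Query 2 returns: [('Carol',)]

Reason: > vs >= gives different results when salary = 102000 exists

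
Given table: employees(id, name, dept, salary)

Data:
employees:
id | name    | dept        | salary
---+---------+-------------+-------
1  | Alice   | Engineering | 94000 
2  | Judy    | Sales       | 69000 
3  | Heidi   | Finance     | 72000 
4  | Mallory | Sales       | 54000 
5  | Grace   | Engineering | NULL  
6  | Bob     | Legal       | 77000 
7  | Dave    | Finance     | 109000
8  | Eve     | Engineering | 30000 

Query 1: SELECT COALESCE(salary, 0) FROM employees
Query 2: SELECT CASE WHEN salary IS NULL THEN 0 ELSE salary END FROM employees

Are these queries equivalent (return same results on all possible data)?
Yes, equivalent

Both queries return: [(0,), (30000,), (54000,), (69000,), (72000,), (77000,), (94000,), (109000,)]

Reason: COALESCE vs CASE for NULL handling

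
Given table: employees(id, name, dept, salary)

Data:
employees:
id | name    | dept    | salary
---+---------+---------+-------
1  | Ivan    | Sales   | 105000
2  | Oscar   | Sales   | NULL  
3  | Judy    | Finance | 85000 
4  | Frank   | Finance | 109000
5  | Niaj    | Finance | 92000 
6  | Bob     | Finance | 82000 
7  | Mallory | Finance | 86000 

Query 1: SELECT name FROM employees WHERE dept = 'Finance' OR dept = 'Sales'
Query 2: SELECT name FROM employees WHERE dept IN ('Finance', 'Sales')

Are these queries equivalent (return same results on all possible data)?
Yes, equivalent

Both queries return: [('Bob',), ('Frank',), ('Ivan',), ('Judy',), ('Mallory',), ('Niaj',), ('Oscar',)]

Reason: OR vs IN are equivalent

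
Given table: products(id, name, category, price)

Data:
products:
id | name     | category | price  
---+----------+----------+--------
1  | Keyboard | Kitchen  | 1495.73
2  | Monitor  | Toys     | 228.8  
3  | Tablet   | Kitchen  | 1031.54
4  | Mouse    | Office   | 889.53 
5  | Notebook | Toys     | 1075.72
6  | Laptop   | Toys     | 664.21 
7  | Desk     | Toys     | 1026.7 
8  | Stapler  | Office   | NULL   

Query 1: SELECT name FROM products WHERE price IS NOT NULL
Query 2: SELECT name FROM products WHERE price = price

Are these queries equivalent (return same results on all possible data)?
Yes, equivalent

Both queries return: [('Desk',), ('Keyboard',), ('Laptop',), ('Monitor',), ('Mouse',), ('Notebook',), ('Tablet',)]

Reason: IS NOT NULL vs self-equality (both exclude NULLs)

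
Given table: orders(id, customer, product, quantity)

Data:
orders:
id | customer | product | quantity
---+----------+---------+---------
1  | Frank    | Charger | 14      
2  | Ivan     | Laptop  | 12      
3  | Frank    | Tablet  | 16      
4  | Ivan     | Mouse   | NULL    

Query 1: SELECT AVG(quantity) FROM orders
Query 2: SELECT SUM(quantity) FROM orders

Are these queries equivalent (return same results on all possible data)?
No, not equivalent

Query 1 returns: [(14.0,)]
Query 2 returns: [(42,)]

Reason: AVG vs SUM give different aggregate values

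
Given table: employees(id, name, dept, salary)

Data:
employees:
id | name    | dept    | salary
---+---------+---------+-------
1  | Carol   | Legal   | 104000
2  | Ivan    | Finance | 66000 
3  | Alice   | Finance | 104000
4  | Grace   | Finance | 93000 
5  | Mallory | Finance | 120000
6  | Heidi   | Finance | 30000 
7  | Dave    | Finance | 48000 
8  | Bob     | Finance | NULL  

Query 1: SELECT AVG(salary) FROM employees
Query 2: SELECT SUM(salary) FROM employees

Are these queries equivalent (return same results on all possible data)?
No, not equivalent

Query 1 returns: [(80714.28571428571,)]
Query 2 returns: [(565000,)]

Reason: AVG vs SUM give different aggregate values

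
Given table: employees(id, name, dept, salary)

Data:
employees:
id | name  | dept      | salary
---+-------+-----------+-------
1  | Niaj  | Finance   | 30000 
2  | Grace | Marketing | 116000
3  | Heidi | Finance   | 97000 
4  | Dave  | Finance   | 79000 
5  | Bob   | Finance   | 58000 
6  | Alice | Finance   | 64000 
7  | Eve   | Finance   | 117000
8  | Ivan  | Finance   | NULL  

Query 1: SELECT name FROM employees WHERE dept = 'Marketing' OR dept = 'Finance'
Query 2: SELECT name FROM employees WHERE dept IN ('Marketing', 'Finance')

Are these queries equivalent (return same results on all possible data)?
Yes, equivalent

Both queries return: [('Alice',), ('Bob',), ('Dave',), ('Eve',), ('Grace',), ('Heidi',), ('Ivan',), ('Niaj',)]

Reason: OR vs IN are equivalent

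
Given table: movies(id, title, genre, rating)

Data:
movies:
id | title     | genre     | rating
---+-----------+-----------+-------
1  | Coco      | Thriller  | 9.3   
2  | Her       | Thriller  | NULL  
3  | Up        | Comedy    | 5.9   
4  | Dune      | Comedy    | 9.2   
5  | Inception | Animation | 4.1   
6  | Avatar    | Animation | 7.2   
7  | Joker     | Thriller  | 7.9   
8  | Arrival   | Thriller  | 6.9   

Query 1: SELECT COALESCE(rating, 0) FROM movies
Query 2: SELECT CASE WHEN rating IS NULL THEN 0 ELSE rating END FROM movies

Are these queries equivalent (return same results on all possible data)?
Yes, equivalent

Both queries return: [(0,), (4.1,), (5.9,), (6.9,), (7.2,), (7.9,), (9.2,), (9.3,)]

Reason: COALESCE vs CASE for NULL handling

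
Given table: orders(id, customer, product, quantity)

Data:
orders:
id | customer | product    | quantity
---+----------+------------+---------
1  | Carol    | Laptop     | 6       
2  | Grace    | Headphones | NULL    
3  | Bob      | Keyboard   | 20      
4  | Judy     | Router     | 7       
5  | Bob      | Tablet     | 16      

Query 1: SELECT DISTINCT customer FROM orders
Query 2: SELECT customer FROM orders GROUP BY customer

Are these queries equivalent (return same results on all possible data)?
Yes, equivalent

Both queries return: [('Bob',), ('Carol',), ('Grace',), ('Judy',)]

Reason: Both get unique customers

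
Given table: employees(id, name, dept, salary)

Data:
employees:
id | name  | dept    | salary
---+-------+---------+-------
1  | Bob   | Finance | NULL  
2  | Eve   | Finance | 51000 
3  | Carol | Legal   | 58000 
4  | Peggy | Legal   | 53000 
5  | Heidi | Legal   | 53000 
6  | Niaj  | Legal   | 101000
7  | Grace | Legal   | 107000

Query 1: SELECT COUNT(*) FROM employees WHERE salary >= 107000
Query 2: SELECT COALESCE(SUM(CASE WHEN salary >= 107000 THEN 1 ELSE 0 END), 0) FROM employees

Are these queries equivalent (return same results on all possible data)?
Yes, equivalent

Both queries return: [(1,)]

Reason: COUNT with WHERE vs conditional SUM (COALESCE handles empty-table NULL)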